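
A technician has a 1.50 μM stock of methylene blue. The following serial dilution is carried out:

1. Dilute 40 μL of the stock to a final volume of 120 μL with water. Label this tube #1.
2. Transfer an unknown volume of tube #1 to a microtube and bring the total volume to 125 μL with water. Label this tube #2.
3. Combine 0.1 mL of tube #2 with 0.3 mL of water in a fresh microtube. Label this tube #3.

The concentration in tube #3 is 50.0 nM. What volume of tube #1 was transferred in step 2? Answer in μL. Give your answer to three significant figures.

Step 1: 40 μL brought to 120 μL → factor 120/40 = 3
Step 2: v brought to 125 μL → factor = 125 μL/v
Step 3: 0.1 mL + 0.3 mL = 0.4 mL total → factor 0.4/0.1 = 4
Product of known-step factors = 12
Overall factor = 1.50 μM / (50.0 nM) = 30
Step-2 factor = 30 / 12 = 2.5
v = 125 μL / 2.5 = 50.0 μL

50.0 μL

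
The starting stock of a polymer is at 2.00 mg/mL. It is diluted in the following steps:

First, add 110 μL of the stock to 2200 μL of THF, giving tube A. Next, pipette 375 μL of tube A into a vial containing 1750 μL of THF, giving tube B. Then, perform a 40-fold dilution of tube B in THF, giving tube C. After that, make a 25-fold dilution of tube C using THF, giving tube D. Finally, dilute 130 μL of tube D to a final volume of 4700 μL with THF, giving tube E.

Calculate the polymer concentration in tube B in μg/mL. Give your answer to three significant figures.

16.8 μg/mL

Step 1: 110 μL + 2200 μL = 2310 μL total → factor 2310/110 = 21
Step 2: 375 μL + 1750 μL = 2125 μL total → factor 2125/375 = 5.6667
Dilution factor through tube B = 21 × 5.6667 = 119
[tube B] = 2.00 mg/mL / 119 = 0.01681 mg/mL = 16.8 μg/mL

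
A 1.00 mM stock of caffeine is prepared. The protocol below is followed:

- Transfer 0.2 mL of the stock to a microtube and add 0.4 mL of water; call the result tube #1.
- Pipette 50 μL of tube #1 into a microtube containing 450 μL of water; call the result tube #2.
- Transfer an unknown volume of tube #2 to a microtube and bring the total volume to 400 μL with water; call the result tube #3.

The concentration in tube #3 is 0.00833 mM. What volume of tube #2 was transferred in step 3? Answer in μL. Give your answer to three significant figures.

Step 1: 0.2 mL + 0.4 mL = 0.6 mL total → factor 0.6/0.2 = 3
Step 2: 50 μL + 450 μL = 500 μL total → factor 500/50 = 10
Step 3: v brought to 400 μL → factor = 400 μL/v
Product of known-step factors = 30
Overall factor = 1.00 mM / (0.00833 mM) = 120.05
Step-3 factor = 120.05 / 30 = 4.0016
v = 400 μL / 4.0016 = 100 μL

100 μL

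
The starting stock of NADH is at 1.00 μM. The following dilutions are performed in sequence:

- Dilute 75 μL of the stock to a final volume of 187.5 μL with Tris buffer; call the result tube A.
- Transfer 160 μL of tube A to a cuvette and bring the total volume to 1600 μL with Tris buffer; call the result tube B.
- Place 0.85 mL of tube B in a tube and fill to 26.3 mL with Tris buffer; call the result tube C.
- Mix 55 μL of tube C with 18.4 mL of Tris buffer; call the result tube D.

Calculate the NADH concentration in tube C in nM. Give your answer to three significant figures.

1.29 nM

Step 1: 75 μL brought to 187.5 μL → factor 187.5/75 = 2.5
Step 2: 160 μL brought to 1600 μL → factor 1600/160 = 10
Step 3: 0.85 mL brought to 26.3 mL → factor 26.3/0.85 = 30.941
Dilution factor through tube C = 2.5 × 10 × 30.941 = 773.53
[tube C] = 1.00 μM / 773.53 = 0.001293 μM = 1.29 nM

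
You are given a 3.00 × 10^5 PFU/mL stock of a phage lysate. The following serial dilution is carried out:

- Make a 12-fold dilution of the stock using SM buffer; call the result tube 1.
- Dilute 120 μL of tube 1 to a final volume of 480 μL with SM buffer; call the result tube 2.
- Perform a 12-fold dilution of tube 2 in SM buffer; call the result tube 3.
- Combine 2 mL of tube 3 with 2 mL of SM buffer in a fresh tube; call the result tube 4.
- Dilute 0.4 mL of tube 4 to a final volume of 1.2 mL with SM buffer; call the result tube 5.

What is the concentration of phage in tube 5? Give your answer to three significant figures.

Step 1: 12-fold → factor 12
Step 2: 120 μL brought to 480 μL → factor 480/120 = 4
Step 3: 12-fold → factor 12
Step 4: 2 mL + 2 mL = 4 mL total → factor 4/2 = 2
Step 5: 0.4 mL brought to 1.2 mL → factor 1.2/0.4 = 3
Overall dilution factor = 12 × 4 × 12 × 2 × 3 = 3456
Final = 3.00 × 10^5 PFU/mL / 3456 = 86.8 PFU/mL

86.8 PFU/mL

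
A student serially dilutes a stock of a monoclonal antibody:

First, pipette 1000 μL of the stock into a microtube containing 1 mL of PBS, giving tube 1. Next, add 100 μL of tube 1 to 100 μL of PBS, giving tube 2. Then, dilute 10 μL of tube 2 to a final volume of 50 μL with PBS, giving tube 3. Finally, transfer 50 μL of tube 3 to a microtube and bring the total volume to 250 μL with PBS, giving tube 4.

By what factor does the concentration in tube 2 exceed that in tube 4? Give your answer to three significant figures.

Step 1: 1000 μL + 1 mL = 2000 μL total → factor 2000/1000 = 2
Step 2: 100 μL + 100 μL = 200 μL total → factor 200/100 = 2
Step 3: 10 μL brought to 50 μL → factor 50/10 = 5
Step 4: 50 μL brought to 250 μL → factor 250/50 = 5
Dilution factor to tube 2 = 4; to tube 4 = 100
[tube 2]/[tube 4] = (factor to tube 4)/(factor to tube 2) = 100/4 = 25.0

25.0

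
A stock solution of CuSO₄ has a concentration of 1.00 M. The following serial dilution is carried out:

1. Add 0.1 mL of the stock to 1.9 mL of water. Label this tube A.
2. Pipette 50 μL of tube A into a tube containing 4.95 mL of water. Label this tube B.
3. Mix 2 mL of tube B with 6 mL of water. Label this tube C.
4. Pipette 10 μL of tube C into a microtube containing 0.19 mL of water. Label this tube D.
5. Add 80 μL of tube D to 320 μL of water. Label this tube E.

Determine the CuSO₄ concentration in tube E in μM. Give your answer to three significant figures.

1.25 μM

Step 1: 0.1 mL + 1.9 mL = 2 mL total → factor 2/0.1 = 20
Step 2: 50 μL + 4.95 mL = 5000 μL total → factor 5000/50 = 100
Step 3: 2 mL + 6 mL = 8 mL total → factor 8/2 = 4
Step 4: 10 μL + 0.19 mL = 200 μL total → factor 200/10 = 20
Step 5: 80 μL + 320 μL = 400 μL total → factor 400/80 = 5
Overall dilution factor = 20 × 100 × 4 × 20 × 5 = 8 × 10^5
Final = 1.00 M / 8 × 10^5 = 1.250 × 10^-6 M = 1.25 μM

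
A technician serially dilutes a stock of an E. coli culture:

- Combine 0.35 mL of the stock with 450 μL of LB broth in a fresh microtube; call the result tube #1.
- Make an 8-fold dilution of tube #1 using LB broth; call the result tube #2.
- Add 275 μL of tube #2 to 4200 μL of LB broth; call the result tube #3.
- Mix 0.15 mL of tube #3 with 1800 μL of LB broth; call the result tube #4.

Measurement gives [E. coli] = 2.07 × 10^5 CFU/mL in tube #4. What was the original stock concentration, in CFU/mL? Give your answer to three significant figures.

Step 1: 0.35 mL + 450 μL = 0.8 mL total → factor 0.8/0.35 = 2.2857
Step 2: 8-fold → factor 8
Step 3: 275 μL + 4200 μL = 4475 μL total → factor 4475/275 = 16.273
Step 4: 0.15 mL + 1800 μL = 1.95 mL total → factor 1.95/0.15 = 13
Overall dilution factor = 2.2857 × 8 × 16.273 × 13 = 3868.3
Stock = 2.07 × 10^5 CFU/mL × 3868.3 = 8.01 × 10^8 CFU/mL

8.01 × 10^8 CFU/mL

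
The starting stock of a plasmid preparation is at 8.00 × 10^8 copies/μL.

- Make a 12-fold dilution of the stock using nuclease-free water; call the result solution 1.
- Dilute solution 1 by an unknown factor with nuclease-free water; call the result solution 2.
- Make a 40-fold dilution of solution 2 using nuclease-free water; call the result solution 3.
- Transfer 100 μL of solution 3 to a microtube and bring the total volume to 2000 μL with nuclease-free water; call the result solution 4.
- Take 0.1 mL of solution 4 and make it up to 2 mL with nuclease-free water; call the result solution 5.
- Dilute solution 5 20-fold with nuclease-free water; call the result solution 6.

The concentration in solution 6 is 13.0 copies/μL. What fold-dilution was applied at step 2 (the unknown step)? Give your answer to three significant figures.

16.0-fold

Step 1: 12-fold → factor 12
Step 2: unknown factor x
Step 3: 40-fold → factor 40
Step 4: 100 μL brought to 2000 μL → factor 2000/100 = 20
Step 5: 0.1 mL brought to 2 mL → factor 2/0.1 = 20
Step 6: 20-fold → factor 20
Product of known-step factors = 3.84 × 10^6
Overall factor = 8.00 × 10^8 copies/μL / (13.0 copies/μL) = 6.1538 × 10^7
x = 6.1538 × 10^7 / 3.84 × 10^6 = 16.0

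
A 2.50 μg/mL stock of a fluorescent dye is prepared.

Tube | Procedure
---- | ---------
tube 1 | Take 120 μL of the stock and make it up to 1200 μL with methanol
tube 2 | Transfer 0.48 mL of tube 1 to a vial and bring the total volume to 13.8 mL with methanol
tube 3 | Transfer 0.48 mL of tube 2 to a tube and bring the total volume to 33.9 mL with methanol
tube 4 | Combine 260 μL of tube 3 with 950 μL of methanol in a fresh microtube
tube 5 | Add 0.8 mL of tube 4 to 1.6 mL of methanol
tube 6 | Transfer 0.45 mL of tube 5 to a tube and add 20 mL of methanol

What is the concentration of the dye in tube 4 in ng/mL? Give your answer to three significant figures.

0.0265 ng/mL

Step 1: 120 μL brought to 1200 μL → factor 1200/120 = 10
Step 2: 0.48 mL brought to 13.8 mL → factor 13.8/0.48 = 28.75
Step 3: 0.48 mL brought to 33.9 mL → factor 33.9/0.48 = 70.625
Step 4: 260 μL + 950 μL = 1210 μL total → factor 1210/260 = 4.6538
Dilution factor through tube 4 = 10 × 28.75 × 70.625 × 4.6538 = 94495
[tube 4] = 2.50 μg/mL / 94495 = 2.646 × 10^-5 μg/mL = 0.0265 ng/mL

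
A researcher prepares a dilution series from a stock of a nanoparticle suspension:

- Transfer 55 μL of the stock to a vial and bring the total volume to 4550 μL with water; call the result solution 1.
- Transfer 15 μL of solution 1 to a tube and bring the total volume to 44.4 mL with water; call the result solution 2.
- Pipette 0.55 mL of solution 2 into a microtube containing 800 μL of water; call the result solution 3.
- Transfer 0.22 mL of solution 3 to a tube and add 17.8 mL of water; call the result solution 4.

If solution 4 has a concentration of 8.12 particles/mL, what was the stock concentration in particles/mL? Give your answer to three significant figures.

Step 1: 55 μL brought to 4550 μL → factor 4550/55 = 82.727
Step 2: 15 μL brought to 44.4 mL → factor 44400/15 = 2960
Step 3: 0.55 mL + 800 μL = 1.35 mL total → factor 1.35/0.55 = 2.4545
Step 4: 0.22 mL + 17.8 mL = 18.02 mL total → factor 18.02/0.22 = 81.909
Overall dilution factor = 82.727 × 2960 × 2.4545 × 81.909 = 4.9232 × 10^7
Stock = 8.12 particles/mL × 4.9232 × 10^7 = 4.00 × 10^8 particles/mL

4.00 × 10^8 particles/mL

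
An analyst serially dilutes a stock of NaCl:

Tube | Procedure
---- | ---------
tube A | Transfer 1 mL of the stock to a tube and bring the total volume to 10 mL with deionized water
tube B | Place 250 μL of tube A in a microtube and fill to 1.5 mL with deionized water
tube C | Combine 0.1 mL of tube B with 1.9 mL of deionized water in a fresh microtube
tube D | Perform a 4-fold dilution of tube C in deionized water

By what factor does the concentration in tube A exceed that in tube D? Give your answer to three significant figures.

480

Step 1: 1 mL brought to 10 mL → factor 10/1 = 10
Step 2: 250 μL brought to 1.5 mL → factor 1500/250 = 6
Step 3: 0.1 mL + 1.9 mL = 2 mL total → factor 2/0.1 = 20
Step 4: 4-fold → factor 4
Dilution factor to tube A = 10; to tube D = 4800
[tube A]/[tube D] = (factor to tube D)/(factor to tube A) = 4800/10 = 480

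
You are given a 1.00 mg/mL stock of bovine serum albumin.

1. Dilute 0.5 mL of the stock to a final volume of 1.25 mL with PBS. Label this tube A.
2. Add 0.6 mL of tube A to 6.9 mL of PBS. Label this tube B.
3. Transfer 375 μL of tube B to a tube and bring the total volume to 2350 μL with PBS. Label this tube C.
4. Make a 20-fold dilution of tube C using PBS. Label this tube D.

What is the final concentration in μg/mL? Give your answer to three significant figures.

0.255 μg/mL

Step 1: 0.5 mL brought to 1.25 mL → factor 1.25/0.5 = 2.5
Step 2: 0.6 mL + 6.9 mL = 7.5 mL total → factor 7.5/0.6 = 12.5
Step 3: 375 μL brought to 2350 μL → factor 2350/375 = 6.2667
Step 4: 20-fold → factor 20
Overall dilution factor = 2.5 × 12.5 × 6.2667 × 20 = 3916.7
Final = 1.00 mg/mL / 3916.7 = 0.0002553 mg/mL = 0.255 μg/mL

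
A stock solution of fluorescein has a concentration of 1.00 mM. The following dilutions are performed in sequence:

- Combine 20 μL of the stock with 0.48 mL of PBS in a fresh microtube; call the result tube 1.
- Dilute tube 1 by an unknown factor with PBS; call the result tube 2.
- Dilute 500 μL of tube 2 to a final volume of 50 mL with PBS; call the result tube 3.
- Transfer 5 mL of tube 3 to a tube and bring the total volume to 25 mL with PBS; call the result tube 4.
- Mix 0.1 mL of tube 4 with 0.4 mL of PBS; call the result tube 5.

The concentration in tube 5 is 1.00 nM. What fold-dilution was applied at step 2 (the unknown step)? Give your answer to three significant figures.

Step 1: 20 μL + 0.48 mL = 500 μL total → factor 500/20 = 25
Step 2: unknown factor x
Step 3: 500 μL brought to 50 mL → factor 50000/500 = 100
Step 4: 5 mL brought to 25 mL → factor 25/5 = 5
Step 5: 0.1 mL + 0.4 mL = 0.5 mL total → factor 0.5/0.1 = 5
Product of known-step factors = 62500
Overall factor = 1.00 mM / (1.00 nM) = 1 × 10^6
x = 1 × 10^6 / 62500 = 16.0

16.0-fold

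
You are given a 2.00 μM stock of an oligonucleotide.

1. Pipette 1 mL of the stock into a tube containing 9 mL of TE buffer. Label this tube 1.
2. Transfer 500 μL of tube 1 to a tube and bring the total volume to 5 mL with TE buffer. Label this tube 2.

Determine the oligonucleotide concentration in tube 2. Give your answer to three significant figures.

Step 1: 1 mL + 9 mL = 10 mL total → factor 10/1 = 10
Step 2: 500 μL brought to 5 mL → factor 5000/500 = 10
Overall dilution factor = 10 × 10 = 100
Final = 2.00 μM / 100 = 0.0200 μM

0.0200 μM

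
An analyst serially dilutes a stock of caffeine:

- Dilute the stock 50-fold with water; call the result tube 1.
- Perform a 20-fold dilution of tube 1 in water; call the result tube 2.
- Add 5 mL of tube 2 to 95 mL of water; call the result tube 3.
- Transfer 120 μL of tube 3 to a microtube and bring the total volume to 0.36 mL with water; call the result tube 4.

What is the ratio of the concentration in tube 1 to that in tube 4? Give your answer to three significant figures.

Step 1: 50-fold → factor 50
Step 2: 20-fold → factor 20
Step 3: 5 mL + 95 mL = 100 mL total → factor 100/5 = 20
Step 4: 120 μL brought to 0.36 mL → factor 360/120 = 3
Dilution factor to tube 1 = 50; to tube 4 = 60000
[tube 1]/[tube 4] = (factor to tube 4)/(factor to tube 1) = 60000/50 = 1.20 × 10^3

1.20 × 10^3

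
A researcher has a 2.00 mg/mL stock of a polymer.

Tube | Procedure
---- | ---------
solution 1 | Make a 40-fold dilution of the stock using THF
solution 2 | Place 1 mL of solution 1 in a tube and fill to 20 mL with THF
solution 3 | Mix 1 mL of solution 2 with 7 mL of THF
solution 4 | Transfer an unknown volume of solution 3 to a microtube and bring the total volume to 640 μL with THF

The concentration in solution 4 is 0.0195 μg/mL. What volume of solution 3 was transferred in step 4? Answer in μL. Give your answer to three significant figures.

39.9 μL

Step 1: 40-fold → factor 40
Step 2: 1 mL brought to 20 mL → factor 20/1 = 20
Step 3: 1 mL + 7 mL = 8 mL total → factor 8/1 = 8
Step 4: v brought to 640 μL → factor = 640 μL/v
Product of known-step factors = 6400
Overall factor = 2.00 mg/mL / (0.0195 μg/mL) = 1.0256 × 10^5
Step-4 factor = 1.0256 × 10^5 / 6400 = 16.026
v = 640 μL / 16.026 = 39.9 μL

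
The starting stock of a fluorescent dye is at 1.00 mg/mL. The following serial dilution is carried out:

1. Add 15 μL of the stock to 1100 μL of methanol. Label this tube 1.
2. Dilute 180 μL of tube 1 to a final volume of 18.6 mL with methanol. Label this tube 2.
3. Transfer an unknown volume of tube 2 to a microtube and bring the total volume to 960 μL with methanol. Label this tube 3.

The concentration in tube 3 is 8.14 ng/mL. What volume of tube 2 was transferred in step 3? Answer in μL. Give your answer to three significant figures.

Step 1: 15 μL + 1100 μL = 1115 μL total → factor 1115/15 = 74.333
Step 2: 180 μL brought to 18.6 mL → factor 18600/180 = 103.33
Step 3: v brought to 960 μL → factor = 960 μL/v
Product of known-step factors = 7681.1
Overall factor = 1.00 mg/mL / (8.14 ng/mL) = 1.2285 × 10^5
Step-3 factor = 1.2285 × 10^5 / 7681.1 = 15.994
v = 960 μL / 15.994 = 60.0 μL

60.0 μL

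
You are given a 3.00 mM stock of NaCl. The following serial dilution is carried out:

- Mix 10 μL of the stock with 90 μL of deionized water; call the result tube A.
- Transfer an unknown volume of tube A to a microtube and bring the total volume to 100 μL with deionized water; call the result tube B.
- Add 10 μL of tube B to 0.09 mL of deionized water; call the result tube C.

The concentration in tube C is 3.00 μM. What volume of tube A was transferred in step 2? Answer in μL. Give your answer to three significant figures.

Step 1: 10 μL + 90 μL = 100 μL total → factor 100/10 = 10
Step 2: v brought to 100 μL → factor = 100 μL/v
Step 3: 10 μL + 0.09 mL = 100 μL total → factor 100/10 = 10
Product of known-step factors = 100
Overall factor = 3.00 mM / (3.00 μM) = 1000
Step-2 factor = 1000 / 100 = 10
v = 100 μL / 10 = 10.0 μL

10.0 μL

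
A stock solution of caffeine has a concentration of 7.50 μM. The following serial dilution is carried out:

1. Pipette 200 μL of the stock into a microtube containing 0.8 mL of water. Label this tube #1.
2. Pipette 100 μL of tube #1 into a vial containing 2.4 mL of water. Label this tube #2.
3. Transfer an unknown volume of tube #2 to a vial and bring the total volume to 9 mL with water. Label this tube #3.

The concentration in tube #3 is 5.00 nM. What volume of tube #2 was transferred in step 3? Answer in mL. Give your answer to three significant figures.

0.750 mL

Step 1: 200 μL + 0.8 mL = 1000 μL total → factor 1000/200 = 5
Step 2: 100 μL + 2.4 mL = 2500 μL total → factor 2500/100 = 25
Step 3: v brought to 9 mL → factor = 9 mL/v
Product of known-step factors = 125
Overall factor = 7.50 μM / (5.00 nM) = 1500
Step-3 factor = 1500 / 125 = 12
v = 9 mL / 12 = 0.750 mL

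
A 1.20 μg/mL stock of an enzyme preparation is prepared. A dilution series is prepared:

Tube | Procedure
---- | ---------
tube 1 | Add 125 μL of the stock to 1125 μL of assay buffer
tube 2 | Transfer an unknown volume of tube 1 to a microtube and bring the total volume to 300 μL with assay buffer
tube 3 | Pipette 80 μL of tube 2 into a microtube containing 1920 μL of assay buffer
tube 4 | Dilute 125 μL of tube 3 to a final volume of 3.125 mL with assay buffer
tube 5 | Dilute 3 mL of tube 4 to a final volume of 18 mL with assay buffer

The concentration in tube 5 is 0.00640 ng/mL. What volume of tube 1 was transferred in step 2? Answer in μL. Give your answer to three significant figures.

60.0 μL

Step 1: 125 μL + 1125 μL = 1250 μL total → factor 1250/125 = 10
Step 2: v brought to 300 μL → factor = 300 μL/v
Step 3: 80 μL + 1920 μL = 2000 μL total → factor 2000/80 = 25
Step 4: 125 μL brought to 3.125 mL → factor 3125/125 = 25
Step 5: 3 mL brought to 18 mL → factor 18/3 = 6
Product of known-step factors = 37500
Overall factor = 1.20 μg/mL / (0.00640 ng/mL) = 1.875 × 10^5
Step-2 factor = 1.875 × 10^5 / 37500 = 5
v = 300 μL / 5 = 60.0 μL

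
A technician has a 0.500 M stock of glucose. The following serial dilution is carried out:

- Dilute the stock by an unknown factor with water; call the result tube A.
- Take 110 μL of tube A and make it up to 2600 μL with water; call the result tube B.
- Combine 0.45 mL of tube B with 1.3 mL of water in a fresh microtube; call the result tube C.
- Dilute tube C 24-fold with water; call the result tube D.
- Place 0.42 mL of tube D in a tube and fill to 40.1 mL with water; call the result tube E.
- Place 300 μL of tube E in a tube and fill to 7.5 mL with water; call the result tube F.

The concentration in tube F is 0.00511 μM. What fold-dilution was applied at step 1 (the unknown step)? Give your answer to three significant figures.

18.6-fold

Step 1: unknown factor x
Step 2: 110 μL brought to 2600 μL → factor 2600/110 = 23.636
Step 3: 0.45 mL + 1.3 mL = 1.75 mL total → factor 1.75/0.45 = 3.8889
Step 4: 24-fold → factor 24
Step 5: 0.42 mL brought to 40.1 mL → factor 40.1/0.42 = 95.476
Step 6: 300 μL brought to 7.5 mL → factor 7500/300 = 25
Product of known-step factors = 5.2657 × 10^6
Overall factor = 0.500 M / (0.00511 μM) = 9.7847 × 10^7
x = 9.7847 × 10^7 / 5.2657 × 10^6 = 18.6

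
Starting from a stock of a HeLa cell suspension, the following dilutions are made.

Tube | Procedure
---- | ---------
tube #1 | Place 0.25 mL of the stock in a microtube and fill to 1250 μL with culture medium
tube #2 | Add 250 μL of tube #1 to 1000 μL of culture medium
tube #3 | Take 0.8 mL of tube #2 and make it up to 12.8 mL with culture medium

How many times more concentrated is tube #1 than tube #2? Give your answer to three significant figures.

Step 1: 0.25 mL brought to 1250 μL → factor 1.25/0.25 = 5
Step 2: 250 μL + 1000 μL = 1250 μL total → factor 1250/250 = 5
Dilution factor to tube #1 = 5; to tube #2 = 25
[tube #1]/[tube #2] = (factor to tube #2)/(factor to tube #1) = 25/5 = 5.00

5.00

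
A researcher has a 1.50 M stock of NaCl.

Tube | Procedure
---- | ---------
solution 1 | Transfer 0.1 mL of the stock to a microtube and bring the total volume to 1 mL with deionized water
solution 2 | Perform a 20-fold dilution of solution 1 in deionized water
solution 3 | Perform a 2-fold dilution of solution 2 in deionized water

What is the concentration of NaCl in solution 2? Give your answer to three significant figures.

Step 1: 0.1 mL brought to 1 mL → factor 1/0.1 = 10
Step 2: 20-fold → factor 20
Dilution factor through solution 2 = 10 × 20 = 200
[solution 2] = 1.50 M / 200 = 0.00750 M

0.00750 M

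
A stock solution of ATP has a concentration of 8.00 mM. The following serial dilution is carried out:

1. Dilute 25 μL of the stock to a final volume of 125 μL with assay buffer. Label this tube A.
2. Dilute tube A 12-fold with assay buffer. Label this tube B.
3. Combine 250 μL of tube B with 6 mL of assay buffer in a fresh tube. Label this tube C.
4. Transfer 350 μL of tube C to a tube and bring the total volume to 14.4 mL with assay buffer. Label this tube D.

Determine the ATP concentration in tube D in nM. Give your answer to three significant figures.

Step 1: 25 μL brought to 125 μL → factor 125/25 = 5
Step 2: 12-fold → factor 12
Step 3: 250 μL + 6 mL = 6250 μL total → factor 6250/250 = 25
Step 4: 350 μL brought to 14.4 mL → factor 14400/350 = 41.143
Overall dilution factor = 5 × 12 × 25 × 41.143 = 61714
Final = 8.00 mM / 61714 = 0.0001296 mM = 130 nM

130 nM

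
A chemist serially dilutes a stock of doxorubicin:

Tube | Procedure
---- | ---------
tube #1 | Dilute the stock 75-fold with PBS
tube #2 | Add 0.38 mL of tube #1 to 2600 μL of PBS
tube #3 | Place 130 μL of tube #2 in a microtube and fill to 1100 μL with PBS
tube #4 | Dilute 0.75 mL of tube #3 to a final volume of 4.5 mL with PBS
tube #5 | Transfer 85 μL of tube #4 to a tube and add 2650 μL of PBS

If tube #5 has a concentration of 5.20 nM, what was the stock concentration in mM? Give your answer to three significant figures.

5.00 mM

Step 1: 75-fold → factor 75
Step 2: 0.38 mL + 2600 μL = 2.98 mL total → factor 2.98/0.38 = 7.8421
Step 3: 130 μL brought to 1100 μL → factor 1100/130 = 8.4615
Step 4: 0.75 mL brought to 4.5 mL → factor 4.5/0.75 = 6
Step 5: 85 μL + 2650 μL = 2735 μL total → factor 2735/85 = 32.176
Overall dilution factor = 75 × 7.8421 × 8.4615 × 6 × 32.176 = 9.608 × 10^5
Stock = 5.20 nM × 9.608 × 10^5 = 4.996 × 10^6 nM = 5.00 mM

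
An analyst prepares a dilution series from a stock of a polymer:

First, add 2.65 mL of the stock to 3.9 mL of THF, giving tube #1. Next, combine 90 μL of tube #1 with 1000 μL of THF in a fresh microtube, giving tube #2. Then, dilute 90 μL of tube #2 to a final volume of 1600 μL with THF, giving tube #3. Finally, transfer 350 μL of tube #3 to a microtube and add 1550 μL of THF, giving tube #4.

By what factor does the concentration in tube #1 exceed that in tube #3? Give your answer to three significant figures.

Step 1: 2.65 mL + 3.9 mL = 6.55 mL total → factor 6.55/2.65 = 2.4717
Step 2: 90 μL + 1000 μL = 1090 μL total → factor 1090/90 = 12.111
Step 3: 90 μL brought to 1600 μL → factor 1600/90 = 17.778
Dilution factor to tube #1 = 2.4717; to tube #3 = 532.18
[tube #1]/[tube #3] = (factor to tube #3)/(factor to tube #1) = 532.18/2.4717 = 215

215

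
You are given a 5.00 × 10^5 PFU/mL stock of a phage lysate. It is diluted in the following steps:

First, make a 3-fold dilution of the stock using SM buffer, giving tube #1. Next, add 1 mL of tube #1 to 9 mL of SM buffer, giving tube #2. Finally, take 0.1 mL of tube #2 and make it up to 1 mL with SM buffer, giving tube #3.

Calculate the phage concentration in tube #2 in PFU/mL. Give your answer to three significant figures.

Step 1: 3-fold → factor 3
Step 2: 1 mL + 9 mL = 10 mL total → factor 10/1 = 10
Dilution factor through tube #2 = 3 × 10 = 30
[tube #2] = 5.00 × 10^5 PFU/mL / 30 = 1.67 × 10^4 PFU/mL

1.67 × 10^4 PFU/mL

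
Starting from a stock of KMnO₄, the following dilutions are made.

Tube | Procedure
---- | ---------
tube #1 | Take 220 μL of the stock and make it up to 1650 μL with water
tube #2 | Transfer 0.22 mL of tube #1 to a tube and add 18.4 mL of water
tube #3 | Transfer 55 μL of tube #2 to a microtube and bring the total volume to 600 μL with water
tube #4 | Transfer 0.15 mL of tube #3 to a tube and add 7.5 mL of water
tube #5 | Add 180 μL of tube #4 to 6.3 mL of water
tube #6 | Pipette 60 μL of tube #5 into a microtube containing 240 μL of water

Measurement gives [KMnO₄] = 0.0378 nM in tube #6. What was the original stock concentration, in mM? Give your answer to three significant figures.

Step 1: 220 μL brought to 1650 μL → factor 1650/220 = 7.5
Step 2: 0.22 mL + 18.4 mL = 18.62 mL total → factor 18.62/0.22 = 84.636
Step 3: 55 μL brought to 600 μL → factor 600/55 = 10.909
Step 4: 0.15 mL + 7.5 mL = 7.65 mL total → factor 7.65/0.15 = 51
Step 5: 180 μL + 6.3 mL = 6480 μL total → factor 6480/180 = 36
Step 6: 60 μL + 240 μL = 300 μL total → factor 300/60 = 5
Overall dilution factor = 7.5 × 84.636 × 10.909 × 51 × 36 × 5 = 6.357 × 10^7
Stock = 0.0378 nM × 6.357 × 10^7 = 2.403 × 10^6 nM = 2.40 mM

2.40 mM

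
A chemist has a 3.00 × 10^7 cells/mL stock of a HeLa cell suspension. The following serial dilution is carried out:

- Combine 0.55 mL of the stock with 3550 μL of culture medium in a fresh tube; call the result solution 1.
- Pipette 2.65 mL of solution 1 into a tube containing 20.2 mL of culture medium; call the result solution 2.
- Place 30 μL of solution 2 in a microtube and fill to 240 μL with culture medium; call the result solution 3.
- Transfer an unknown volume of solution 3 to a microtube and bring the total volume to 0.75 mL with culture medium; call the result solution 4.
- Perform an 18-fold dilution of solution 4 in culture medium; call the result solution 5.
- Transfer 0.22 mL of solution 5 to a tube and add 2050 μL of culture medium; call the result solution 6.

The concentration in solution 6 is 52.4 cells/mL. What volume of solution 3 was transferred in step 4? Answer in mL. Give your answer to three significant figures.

Step 1: 0.55 mL + 3550 μL = 4.1 mL total → factor 4.1/0.55 = 7.4545
Step 2: 2.65 mL + 20.2 mL = 22.85 mL total → factor 22.85/2.65 = 8.6226
Step 3: 30 μL brought to 240 μL → factor 240/30 = 8
Step 4: v brought to 0.75 mL → factor = 0.75 mL/v
Step 5: 18-fold → factor 18
Step 6: 0.22 mL + 2050 μL = 2.27 mL total → factor 2.27/0.22 = 10.318
Product of known-step factors = 95505
Overall factor = 3.00 × 10^7 cells/mL / (52.4 cells/mL) = 5.7252 × 10^5
Step-4 factor = 5.7252 × 10^5 / 95505 = 5.9946
v = 0.75 mL / 5.9946 = 0.125 mL

0.125 mL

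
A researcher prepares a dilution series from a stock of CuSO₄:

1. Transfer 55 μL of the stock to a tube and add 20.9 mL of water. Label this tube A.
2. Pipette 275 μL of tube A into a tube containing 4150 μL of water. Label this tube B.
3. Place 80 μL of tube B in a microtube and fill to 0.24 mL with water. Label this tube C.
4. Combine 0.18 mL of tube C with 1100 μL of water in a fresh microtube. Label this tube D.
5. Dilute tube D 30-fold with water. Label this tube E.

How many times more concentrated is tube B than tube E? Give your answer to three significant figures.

640

Step 1: 55 μL + 20.9 mL = 20955 μL total → factor 20955/55 = 381
Step 2: 275 μL + 4150 μL = 4425 μL total → factor 4425/275 = 16.091
Step 3: 80 μL brought to 0.24 mL → factor 240/80 = 3
Step 4: 0.18 mL + 1100 μL = 1.28 mL total → factor 1.28/0.18 = 7.1111
Step 5: 30-fold → factor 30
Dilution factor to tube B = 6130.6; to tube E = 3.9236 × 10^6
[tube B]/[tube E] = (factor to tube E)/(factor to tube B) = 3.9236 × 10^6/6130.6 = 640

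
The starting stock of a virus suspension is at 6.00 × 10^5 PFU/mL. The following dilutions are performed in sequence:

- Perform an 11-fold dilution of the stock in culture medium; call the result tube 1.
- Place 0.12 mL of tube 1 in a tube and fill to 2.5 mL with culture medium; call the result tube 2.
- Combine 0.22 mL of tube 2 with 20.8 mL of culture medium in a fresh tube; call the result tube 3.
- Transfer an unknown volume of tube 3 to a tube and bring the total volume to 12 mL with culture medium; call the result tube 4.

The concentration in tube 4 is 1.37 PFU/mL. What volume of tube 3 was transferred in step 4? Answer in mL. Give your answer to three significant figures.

0.600 mL

Step 1: 11-fold → factor 11
Step 2: 0.12 mL brought to 2.5 mL → factor 2.5/0.12 = 20.833
Step 3: 0.22 mL + 20.8 mL = 21.02 mL total → factor 21.02/0.22 = 95.545
Step 4: v brought to 12 mL → factor = 12 mL/v
Product of known-step factors = 21896
Overall factor = 6.00 × 10^5 PFU/mL / (1.37 PFU/mL) = 4.3796 × 10^5
Step-4 factor = 4.3796 × 10^5 / 21896 = 20.002
v = 12 mL / 20.002 = 0.600 mL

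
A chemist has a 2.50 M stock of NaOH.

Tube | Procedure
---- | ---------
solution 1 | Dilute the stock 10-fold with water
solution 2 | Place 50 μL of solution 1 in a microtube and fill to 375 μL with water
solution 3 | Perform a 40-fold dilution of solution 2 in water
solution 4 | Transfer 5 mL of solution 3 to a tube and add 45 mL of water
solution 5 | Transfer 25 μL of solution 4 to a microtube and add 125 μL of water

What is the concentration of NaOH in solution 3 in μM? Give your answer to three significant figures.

Step 1: 10-fold → factor 10
Step 2: 50 μL brought to 375 μL → factor 375/50 = 7.5
Step 3: 40-fold → factor 40
Dilution factor through solution 3 = 10 × 7.5 × 40 = 3000
[solution 3] = 2.50 M / 3000 = 0.0008333 M = 833 μM

833 μM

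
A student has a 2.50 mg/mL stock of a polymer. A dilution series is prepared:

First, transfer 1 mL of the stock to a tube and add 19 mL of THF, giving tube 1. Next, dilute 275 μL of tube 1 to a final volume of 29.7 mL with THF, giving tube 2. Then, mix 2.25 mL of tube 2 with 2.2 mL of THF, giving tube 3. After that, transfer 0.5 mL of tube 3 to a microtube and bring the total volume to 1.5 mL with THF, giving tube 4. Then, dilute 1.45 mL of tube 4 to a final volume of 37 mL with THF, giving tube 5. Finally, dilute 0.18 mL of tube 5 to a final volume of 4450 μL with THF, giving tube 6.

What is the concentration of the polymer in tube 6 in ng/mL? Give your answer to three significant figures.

Step 1: 1 mL + 19 mL = 20 mL total → factor 20/1 = 20
Step 2: 275 μL brought to 29.7 mL → factor 29700/275 = 108
Step 3: 2.25 mL + 2.2 mL = 4.45 mL total → factor 4.45/2.25 = 1.9778
Step 4: 0.5 mL brought to 1.5 mL → factor 1.5/0.5 = 3
Step 5: 1.45 mL brought to 37 mL → factor 37/1.45 = 25.517
Step 6: 0.18 mL brought to 4450 μL → factor 4.45/0.18 = 24.722
Overall dilution factor = 20 × 108 × 1.9778 × 3 × 25.517 × 24.722 = 8.0849 × 10^6
Final = 2.50 mg/mL / 8.0849 × 10^6 = 3.092 × 10^-7 mg/mL = 0.309 ng/mL

0.309 ng/mL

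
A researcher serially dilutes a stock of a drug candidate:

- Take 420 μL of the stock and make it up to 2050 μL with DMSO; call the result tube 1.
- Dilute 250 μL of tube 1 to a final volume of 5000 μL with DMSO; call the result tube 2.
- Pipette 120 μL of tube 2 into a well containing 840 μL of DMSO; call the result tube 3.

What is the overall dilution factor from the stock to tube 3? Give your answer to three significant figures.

781

Step 1: 420 μL brought to 2050 μL → factor 2050/420 = 4.881
Step 2: 250 μL brought to 5000 μL → factor 5000/250 = 20
Step 3: 120 μL + 840 μL = 960 μL total → factor 960/120 = 8
Overall dilution factor = 4.881 × 20 × 8 = 780.95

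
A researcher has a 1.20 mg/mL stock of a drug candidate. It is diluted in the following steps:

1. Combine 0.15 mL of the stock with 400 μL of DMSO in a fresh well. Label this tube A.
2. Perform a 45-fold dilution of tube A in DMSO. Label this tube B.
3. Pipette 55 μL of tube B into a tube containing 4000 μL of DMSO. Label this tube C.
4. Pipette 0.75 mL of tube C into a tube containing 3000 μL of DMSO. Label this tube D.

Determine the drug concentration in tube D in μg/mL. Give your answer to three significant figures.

Step 1: 0.15 mL + 400 μL = 0.55 mL total → factor 0.55/0.15 = 3.6667
Step 2: 45-fold → factor 45
Step 3: 55 μL + 4000 μL = 4055 μL total → factor 4055/55 = 73.727
Step 4: 0.75 mL + 3000 μL = 3.75 mL total → factor 3.75/0.75 = 5
Overall dilution factor = 3.6667 × 45 × 73.727 × 5 = 60825
Final = 1.20 mg/mL / 60825 = 1.973 × 10^-5 mg/mL = 0.0197 μg/mL

0.0197 μg/mL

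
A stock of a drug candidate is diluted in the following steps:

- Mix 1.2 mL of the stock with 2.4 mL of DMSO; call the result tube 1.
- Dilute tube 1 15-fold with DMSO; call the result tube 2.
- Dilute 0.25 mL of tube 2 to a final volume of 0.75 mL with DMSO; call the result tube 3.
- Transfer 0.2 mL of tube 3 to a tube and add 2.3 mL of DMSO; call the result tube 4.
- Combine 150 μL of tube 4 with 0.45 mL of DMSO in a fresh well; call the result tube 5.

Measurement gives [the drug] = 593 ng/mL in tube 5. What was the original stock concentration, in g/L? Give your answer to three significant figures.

4.00 g/L

Step 1: 1.2 mL + 2.4 mL = 3.6 mL total → factor 3.6/1.2 = 3
Step 2: 15-fold → factor 15
Step 3: 0.25 mL brought to 0.75 mL → factor 0.75/0.25 = 3
Step 4: 0.2 mL + 2.3 mL = 2.5 mL total → factor 2.5/0.2 = 12.5
Step 5: 150 μL + 0.45 mL = 600 μL total → factor 600/150 = 4
Overall dilution factor = 3 × 15 × 3 × 12.5 × 4 = 6750
Stock = 593 ng/mL × 6750 = 4.003 × 10^6 ng/mL = 4.00 g/L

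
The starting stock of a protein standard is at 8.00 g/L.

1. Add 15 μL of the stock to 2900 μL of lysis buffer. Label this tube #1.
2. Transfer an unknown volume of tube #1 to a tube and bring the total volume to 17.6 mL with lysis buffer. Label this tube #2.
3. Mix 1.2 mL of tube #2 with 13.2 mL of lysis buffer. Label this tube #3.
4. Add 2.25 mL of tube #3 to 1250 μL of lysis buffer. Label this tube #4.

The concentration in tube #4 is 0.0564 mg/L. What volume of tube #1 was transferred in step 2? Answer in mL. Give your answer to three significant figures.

0.450 mL

Step 1: 15 μL + 2900 μL = 2915 μL total → factor 2915/15 = 194.33
Step 2: v brought to 17.6 mL → factor = 17.6 mL/v
Step 3: 1.2 mL + 13.2 mL = 14.4 mL total → factor 14.4/1.2 = 12
Step 4: 2.25 mL + 1250 μL = 3.5 mL total → factor 3.5/2.25 = 1.5556
Product of known-step factors = 3627.6
Overall factor = 8.00 g/L / (0.0564 mg/L) = 1.4184 × 10^5
Step-2 factor = 1.4184 × 10^5 / 3627.6 = 39.102
v = 17.6 mL / 39.102 = 0.450 mL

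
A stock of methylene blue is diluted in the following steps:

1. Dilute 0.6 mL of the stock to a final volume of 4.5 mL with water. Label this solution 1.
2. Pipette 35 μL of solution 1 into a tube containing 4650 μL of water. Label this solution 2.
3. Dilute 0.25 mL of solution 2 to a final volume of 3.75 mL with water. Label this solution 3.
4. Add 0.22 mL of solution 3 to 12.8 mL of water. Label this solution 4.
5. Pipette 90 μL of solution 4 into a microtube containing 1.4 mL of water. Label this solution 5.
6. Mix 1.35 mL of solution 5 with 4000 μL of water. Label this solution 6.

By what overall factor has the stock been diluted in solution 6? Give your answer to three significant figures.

Step 1: 0.6 mL brought to 4.5 mL → factor 4.5/0.6 = 7.5
Step 2: 35 μL + 4650 μL = 4685 μL total → factor 4685/35 = 133.86
Step 3: 0.25 mL brought to 3.75 mL → factor 3.75/0.25 = 15
Step 4: 0.22 mL + 12.8 mL = 13.02 mL total → factor 13.02/0.22 = 59.182
Step 5: 90 μL + 1.4 mL = 1490 μL total → factor 1490/90 = 16.556
Step 6: 1.35 mL + 4000 μL = 5.35 mL total → factor 5.35/1.35 = 3.963
Overall dilution factor = 7.5 × 133.86 × 15 × 59.182 × 16.556 × 3.963 = 5.8472 × 10^7

5.85 × 10^7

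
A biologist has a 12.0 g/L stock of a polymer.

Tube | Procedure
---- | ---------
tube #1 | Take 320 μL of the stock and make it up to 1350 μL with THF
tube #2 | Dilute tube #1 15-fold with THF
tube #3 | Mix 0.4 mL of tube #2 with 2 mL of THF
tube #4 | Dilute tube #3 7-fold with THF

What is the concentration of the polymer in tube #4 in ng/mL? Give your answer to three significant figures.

Step 1: 320 μL brought to 1350 μL → factor 1350/320 = 4.2188
Step 2: 15-fold → factor 15
Step 3: 0.4 mL + 2 mL = 2.4 mL total → factor 2.4/0.4 = 6
Step 4: 7-fold → factor 7
Overall dilution factor = 4.2188 × 15 × 6 × 7 = 2657.8
Final = 12.0 g/L / 2657.8 = 0.004515 g/L = 4.51 × 10^3 ng/mL

4.51 × 10^3 ng/mL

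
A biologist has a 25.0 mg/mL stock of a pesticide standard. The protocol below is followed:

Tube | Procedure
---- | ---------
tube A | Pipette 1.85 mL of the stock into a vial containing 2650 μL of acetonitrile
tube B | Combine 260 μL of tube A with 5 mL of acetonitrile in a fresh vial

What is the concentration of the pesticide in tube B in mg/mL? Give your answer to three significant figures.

0.508 mg/mL

Step 1: 1.85 mL + 2650 μL = 4.5 mL total → factor 4.5/1.85 = 2.4324
Step 2: 260 μL + 5 mL = 5260 μL total → factor 5260/260 = 20.231
Overall dilution factor = 2.4324 × 20.231 = 49.21
Final = 25.0 mg/mL / 49.21 = 0.508 mg/mL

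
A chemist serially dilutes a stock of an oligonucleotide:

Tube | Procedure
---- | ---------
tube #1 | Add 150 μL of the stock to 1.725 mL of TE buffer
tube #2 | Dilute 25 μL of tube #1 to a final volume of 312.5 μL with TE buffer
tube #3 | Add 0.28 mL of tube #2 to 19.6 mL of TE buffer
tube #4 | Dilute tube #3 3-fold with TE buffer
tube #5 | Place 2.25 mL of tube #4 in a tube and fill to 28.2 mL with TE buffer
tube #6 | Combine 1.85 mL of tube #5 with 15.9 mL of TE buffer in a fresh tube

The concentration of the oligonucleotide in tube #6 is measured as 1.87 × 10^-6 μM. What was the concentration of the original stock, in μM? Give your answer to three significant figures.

7.48 μM

Step 1: 150 μL + 1.725 mL = 1875 μL total → factor 1875/150 = 12.5
Step 2: 25 μL brought to 312.5 μL → factor 312.5/25 = 12.5
Step 3: 0.28 mL + 19.6 mL = 19.88 mL total → factor 19.88/0.28 = 71
Step 4: 3-fold → factor 3
Step 5: 2.25 mL brought to 28.2 mL → factor 28.2/2.25 = 12.533
Step 6: 1.85 mL + 15.9 mL = 17.75 mL total → factor 17.75/1.85 = 9.5946
Overall dilution factor = 12.5 × 12.5 × 71 × 3 × 12.533 × 9.5946 = 4.0021 × 10^6
Stock = 1.87 × 10^-6 μM × 4.0021 × 10^6 = 7.48 μM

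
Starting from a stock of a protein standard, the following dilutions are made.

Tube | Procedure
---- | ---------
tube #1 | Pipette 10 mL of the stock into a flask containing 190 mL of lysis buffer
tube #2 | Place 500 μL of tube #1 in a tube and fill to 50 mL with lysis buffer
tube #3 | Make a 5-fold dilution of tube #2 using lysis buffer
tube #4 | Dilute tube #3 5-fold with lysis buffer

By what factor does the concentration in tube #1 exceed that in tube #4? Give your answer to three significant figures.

2.50 × 10^3

Step 1: 10 mL + 190 mL = 200 mL total → factor 200/10 = 20
Step 2: 500 μL brought to 50 mL → factor 50000/500 = 100
Step 3: 5-fold → factor 5
Step 4: 5-fold → factor 5
Dilution factor to tube #1 = 20; to tube #4 = 50000
[tube #1]/[tube #4] = (factor to tube #4)/(factor to tube #1) = 50000/20 = 2.50 × 10^3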